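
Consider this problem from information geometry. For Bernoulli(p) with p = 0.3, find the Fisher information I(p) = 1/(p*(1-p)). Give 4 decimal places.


For Bernoulli(p), Fisher information is I(p) = 1/(p*(1-p)).
p = 0.3, 1-p = 0.7.
p*(1-p) = 0.21.
I(p) = 1/0.21 = 4.7619

4.7619


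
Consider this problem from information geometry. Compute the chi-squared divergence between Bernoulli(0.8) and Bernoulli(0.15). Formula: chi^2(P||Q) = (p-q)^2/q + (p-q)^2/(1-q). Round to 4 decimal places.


Chi-squared divergence between Bernoulli distributions:
chi^2 = (p-q)^2/q + (p-q)^2/(1-q).
p = 0.8, q = 0.15, p-q = 0.65.
(p-q)^2 = 0.4225.
term1 = 0.4225/0.15 = 2.816667.
term2 = 0.4225/0.85 = 0.497059.
chi^2 = 2.816667 + 0.497059 = 3.3137

3.3137


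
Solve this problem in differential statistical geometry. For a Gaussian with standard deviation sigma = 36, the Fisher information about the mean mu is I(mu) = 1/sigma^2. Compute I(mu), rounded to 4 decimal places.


The Fisher information for the mean of a normal distribution is I(mu) = 1/sigma^2.
sigma = 36, so sigma^2 = 1296.
I(mu) = 1/1296 = 0.0008

0.0008


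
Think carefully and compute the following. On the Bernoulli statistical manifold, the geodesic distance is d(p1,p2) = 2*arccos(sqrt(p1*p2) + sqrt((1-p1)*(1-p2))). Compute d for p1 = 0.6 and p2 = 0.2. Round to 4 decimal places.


Geodesic distance on Bernoulli manifold:
d(p1,p2) = 2*arccos(sqrt(p1*p2) + sqrt((1-p1)*(1-p2))).
sqrt(p1*p2) = sqrt(0.6*0.2) = 0.34641.
sqrt((1-p1)*(1-p2)) = sqrt(0.4*0.8) = 0.565685.
arg = 0.34641 + 0.565685 = 0.912096.
d = 2*arccos(0.912096) = 0.8449

0.8449


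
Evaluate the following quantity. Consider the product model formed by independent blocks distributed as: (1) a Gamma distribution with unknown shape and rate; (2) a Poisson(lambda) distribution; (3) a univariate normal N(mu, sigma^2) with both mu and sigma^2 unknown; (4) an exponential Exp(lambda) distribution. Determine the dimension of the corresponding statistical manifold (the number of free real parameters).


The dimension of a statistical manifold equals the number of free
(independent) real parameters of the model. For a product of independent
blocks the parameter counts add.
- Gamma (shape, rate): 2.
- Poisson (lambda): 1.
- normal (mu, sigma^2): 2.
- exponential (lambda): 1.
Total = 2 + 1 + 2 + 1 = 6.
Dimension = 6

6


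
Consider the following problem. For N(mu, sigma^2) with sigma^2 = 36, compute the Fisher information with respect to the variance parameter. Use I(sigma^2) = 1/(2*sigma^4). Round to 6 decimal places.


Fisher information for variance: I(sigma^2) = 1/(2*sigma^4).
sigma^2 = 36, so sigma^4 = 1296.
I = 1/(2*1296) = 1/2592 = 0.000386

0.000386


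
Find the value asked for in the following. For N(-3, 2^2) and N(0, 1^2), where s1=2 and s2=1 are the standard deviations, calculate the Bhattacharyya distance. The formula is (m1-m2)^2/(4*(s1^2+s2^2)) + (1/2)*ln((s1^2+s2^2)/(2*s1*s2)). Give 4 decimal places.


Bhattacharyya distance between two Gaussians:
DB = (m1-m2)^2/(4*(s1^2+s2^2)) + (1/2)*ln((s1^2+s2^2)/(2*s1*s2)).
(m1-m2)^2 = (-3)^2 = 9.
s1^2+s2^2 = 4 + 1 = 5.
term1 = 9/20 = 0.45.
term2 = 0.5*ln(5/4.0) = 0.111572.
DB = 0.45 + 0.111572 = 0.5616

0.5616


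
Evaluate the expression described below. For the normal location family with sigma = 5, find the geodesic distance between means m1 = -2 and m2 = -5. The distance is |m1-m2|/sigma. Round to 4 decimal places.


On the fixed-variance normal subfamily, geodesic distance = |m1-m2|/sigma.
|-2 - -5| = 3.
sigma = 5.
d = 3/5 = 0.6000

0.6000


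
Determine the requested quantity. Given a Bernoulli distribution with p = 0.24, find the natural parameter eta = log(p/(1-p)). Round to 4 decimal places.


Natural parameter for Bernoulli: eta = log(p/(1-p)).
p = 0.24, 1-p = 0.76.
p/(1-p) = 0.315789.
eta = log(0.315789) = -1.1527

-1.1527


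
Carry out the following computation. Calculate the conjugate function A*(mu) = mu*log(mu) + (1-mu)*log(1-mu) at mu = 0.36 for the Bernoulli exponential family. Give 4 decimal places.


Legendre transform for Bernoulli:
A*(mu) = mu*log(mu) + (1-mu)*log(1-mu).
mu = 0.36, 1-mu = 0.64.
mu*log(mu) = 0.36*log(0.36) = -0.367794.
(1-mu)*log(1-mu) = 0.64*log(0.64) = -0.285624.
A* = -0.367794 + -0.285624 = -0.6534

-0.6534


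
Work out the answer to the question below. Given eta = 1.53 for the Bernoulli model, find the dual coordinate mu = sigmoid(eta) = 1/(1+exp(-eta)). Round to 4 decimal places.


Dual coordinate (expectation parameter) for Bernoulli:
mu = 1/(1+exp(-eta)).
eta = 1.53.
exp(-eta) = exp(-1.53) = 0.216536.
mu = 1/(1+0.216536) = 0.8220

0.8220


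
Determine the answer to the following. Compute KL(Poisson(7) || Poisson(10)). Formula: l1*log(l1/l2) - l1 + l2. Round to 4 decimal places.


KL divergence for Poisson:
KL = l1*log(l1/l2) - l1 + l2.
l1 = 7, l2 = 10.
log(7/10) = -0.356675.
l1*log(l1/l2) = 7 * -0.356675 = -2.496725.
KL = -2.496725 - 7 + 10 = 0.5033

0.5033


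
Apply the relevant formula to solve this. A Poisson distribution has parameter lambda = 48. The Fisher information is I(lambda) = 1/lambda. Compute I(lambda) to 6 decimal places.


Fisher information for Poisson: I(lambda) = 1/lambda.
lambda = 48.
I(lambda) = 1/48 = 0.020833

0.020833


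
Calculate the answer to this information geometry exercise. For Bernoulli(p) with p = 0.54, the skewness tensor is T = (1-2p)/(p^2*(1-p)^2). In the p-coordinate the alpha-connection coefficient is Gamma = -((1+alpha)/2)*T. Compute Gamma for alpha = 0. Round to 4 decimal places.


Skewness (Amari-Chentsov) tensor: T = (1-2p)/(p^2*(1-p)^2).
p = 0.54, 1-2p = -0.08, p^2 = 0.2916, (1-p)^2 = 0.2116.
T = -0.08/(0.2916 * 0.2116) = -1.296543.
In the p-coordinate, Gamma^(alpha) = Gamma^(0) - (alpha/2)*T with Gamma^(0) = (1/2)*g'(p) = -T/2,
so Gamma^(alpha) = -((1+alpha)/2)*T.
alpha = 0, -(1+alpha)/2 = -0.5.
Gamma = -0.5 * -1.296543 = 0.6483

0.6483


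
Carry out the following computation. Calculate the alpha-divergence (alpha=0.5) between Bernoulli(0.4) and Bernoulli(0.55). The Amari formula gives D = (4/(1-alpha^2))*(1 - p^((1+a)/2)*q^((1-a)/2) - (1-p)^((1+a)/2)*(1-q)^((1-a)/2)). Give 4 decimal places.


Amari alpha-divergence:
D = (4/(1-alpha^2))*(1 - p^((1+a)/2)*q^((1-a)/2) - (1-p)^((1+a)/2)*(1-q)^((1-a)/2)).
alpha = 0.5, p = 0.4, q = 0.55.
e1 = (1+alpha)/2 = 0.75, e2 = (1-alpha)/2 = 0.25.
t1 = p^e1 * q^e2 = 0.4^0.75 * 0.55^0.25 = 0.433147.
t2 = (1-p)^e1 * (1-q)^e2 = 0.6^0.75 * 0.45^0.25 = 0.558363.
4/(1-alpha^2) = 5.333333.
D = 5.333333*(1 - 0.433147 - 0.558363) = 0.0453

0.0453


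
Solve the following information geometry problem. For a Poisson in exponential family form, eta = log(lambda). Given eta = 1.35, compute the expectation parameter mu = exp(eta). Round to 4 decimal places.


Expectation parameter for Poisson exponential family:
mu = exp(eta).
eta = 1.35.
mu = exp(1.35) = 3.8574

3.8574


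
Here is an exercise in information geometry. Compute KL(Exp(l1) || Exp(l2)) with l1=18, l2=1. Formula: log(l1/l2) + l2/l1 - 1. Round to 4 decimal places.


KL divergence for exponential family:
KL = log(l1/l2) + l2/l1 - 1.
log(18/1) = 2.890372.
1/18 = 0.055556.
KL = 2.890372 + 0.055556 - 1 = 1.9459

1.9459


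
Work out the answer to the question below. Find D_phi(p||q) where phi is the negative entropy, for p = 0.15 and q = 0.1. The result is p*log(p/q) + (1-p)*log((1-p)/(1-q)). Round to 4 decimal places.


Bregman divergence with negative entropy generator:
D = p*log(p/q) + (1-p)*log((1-p)/(1-q)).
p = 0.15, q = 0.1.
p*log(p/q) = 0.15*log(0.15/0.1) = 0.06082.
(1-p)*log((1-p)/(1-q)) = 0.85*log(0.85/0.9) = -0.048585.
D = 0.06082 + -0.048585 = 0.0122

0.0122


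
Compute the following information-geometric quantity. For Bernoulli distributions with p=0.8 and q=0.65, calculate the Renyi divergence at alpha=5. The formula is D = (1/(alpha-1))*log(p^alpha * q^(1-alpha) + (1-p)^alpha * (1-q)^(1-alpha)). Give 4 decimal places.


Renyi divergence of order alpha between Bernoulli distributions:
D = (1/(alpha-1))*log(p^alpha * q^(1-alpha) + (1-p)^alpha * (1-q)^(1-alpha)).
alpha = 5, p = 0.8, q = 0.65.
p^alpha * q^(1-alpha) = 0.8^5 * 0.65^-4 = 1.835678.
(1-p)^alpha * (1-q)^(1-alpha) = 0.2^5 * 0.35^-4 = 0.021324.
sum = 1.835678 + 0.021324 = 1.857002.
D = (1/4)*log(1.857002) = 0.1547

0.1547


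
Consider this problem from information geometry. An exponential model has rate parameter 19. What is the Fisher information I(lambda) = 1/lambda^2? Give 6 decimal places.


Fisher information for exponential: I(lambda) = 1/lambda^2.
lambda = 19, lambda^2 = 361.
I = 1/361 = 0.002770

0.002770


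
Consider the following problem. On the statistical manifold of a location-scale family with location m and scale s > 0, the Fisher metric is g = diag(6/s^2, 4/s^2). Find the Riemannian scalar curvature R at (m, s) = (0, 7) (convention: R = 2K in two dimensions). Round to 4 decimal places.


The metric has the form g = (A dm^2 + B ds^2)/s^2 with A = 6, B = 4.
Substitute u = sqrt(A/B)*m: g = B*(du^2 + ds^2)/s^2, i.e. B times the
Poincare upper half-plane metric, which has constant Gaussian curvature -1.
Scaling a 2D metric by a constant c divides the Gaussian curvature by c,
so K = -1/B = -1/(4) = -0.2500 everywhere (the point (m, s) = (0, 7) is irrelevant:
the curvature is constant).
Scalar curvature in dimension 2: R = 2K = -2/(4) = -0.5000.

-0.5000


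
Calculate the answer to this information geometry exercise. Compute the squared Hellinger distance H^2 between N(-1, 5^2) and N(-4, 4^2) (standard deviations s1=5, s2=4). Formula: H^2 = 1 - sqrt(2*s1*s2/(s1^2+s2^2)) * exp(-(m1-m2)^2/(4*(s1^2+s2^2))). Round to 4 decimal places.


Squared Hellinger distance for Gaussians:
H^2 = 1 - sqrt(2*s1*s2/(s1^2+s2^2)) * exp(-(m1-m2)^2/(4*(s1^2+s2^2))).
s1^2 = 25, s2^2 = 16, s1^2+s2^2 = 41.
sqrt(2*5*4/(41)) = 0.98773.
(m1-m2)^2 = (3)^2 = 9.
exp(-9/(4*41)) = exp(-0.054878) = 0.946601.
H^2 = 1 - 0.98773*0.946601 = 0.0650

0.0650


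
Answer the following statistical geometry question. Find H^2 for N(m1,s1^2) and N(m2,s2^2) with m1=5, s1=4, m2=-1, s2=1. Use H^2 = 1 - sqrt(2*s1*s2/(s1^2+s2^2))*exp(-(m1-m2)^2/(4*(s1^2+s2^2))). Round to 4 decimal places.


Squared Hellinger distance for Gaussians:
H^2 = 1 - sqrt(2*s1*s2/(s1^2+s2^2)) * exp(-(m1-m2)^2/(4*(s1^2+s2^2))).
s1^2 = 16, s2^2 = 1, s1^2+s2^2 = 17.
sqrt(2*4*1/(17)) = 0.685994.
(m1-m2)^2 = (6)^2 = 36.
exp(-36/(4*17)) = exp(-0.529412) = 0.588951.
H^2 = 1 - 0.685994*0.588951 = 0.5960

0.5960


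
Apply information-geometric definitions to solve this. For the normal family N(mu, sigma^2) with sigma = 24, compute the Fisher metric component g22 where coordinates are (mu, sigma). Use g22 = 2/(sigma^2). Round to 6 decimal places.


For the 2-parameter normal family, the Fisher metric has:
  g11 = 1/sigma^2, g22 = 2/sigma^2.
sigma = 24, sigma^2 = 576.
g22 = 0.003472

0.003472


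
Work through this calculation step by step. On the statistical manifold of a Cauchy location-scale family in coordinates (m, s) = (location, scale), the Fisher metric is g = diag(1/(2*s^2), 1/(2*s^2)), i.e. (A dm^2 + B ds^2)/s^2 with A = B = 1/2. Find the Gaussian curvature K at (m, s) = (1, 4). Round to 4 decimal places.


The metric has the form g = (A dm^2 + B ds^2)/s^2 with A = 1/2, B = 1/2.
Substitute u = sqrt(A/B)*m: g = B*(du^2 + ds^2)/s^2, i.e. B times the
Poincare upper half-plane metric, which has constant Gaussian curvature -1.
Scaling a 2D metric by a constant c divides the Gaussian curvature by c,
so K = -1/B = -1/(1/2) = -2.0000 everywhere (the point (m, s) = (1, 4) is irrelevant:
the curvature is constant).
The requested Gaussian curvature is K = -2.0000.

-2.0000


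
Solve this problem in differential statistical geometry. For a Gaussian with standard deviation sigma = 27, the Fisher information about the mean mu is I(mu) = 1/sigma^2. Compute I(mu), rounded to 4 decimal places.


The Fisher information for the mean of a normal distribution is I(mu) = 1/sigma^2.
sigma = 27, so sigma^2 = 729.
I(mu) = 1/729 = 0.0014

0.0014


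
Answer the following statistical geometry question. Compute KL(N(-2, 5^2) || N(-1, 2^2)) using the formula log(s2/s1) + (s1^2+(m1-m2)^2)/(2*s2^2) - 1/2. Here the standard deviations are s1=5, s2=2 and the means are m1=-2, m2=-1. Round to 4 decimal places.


KL divergence between normal distributions:
KL = log(s2/s1) + (s1^2 + (m1-m2)^2)/(2*s2^2) - 1/2.
log(2/5) = -0.916291.
(5^2 + (-2--1)^2)/(2*2^2) = (25 + 1)/8 = 3.25.
KL = -0.916291 + 3.25 - 0.5 = 1.8337

1.8337


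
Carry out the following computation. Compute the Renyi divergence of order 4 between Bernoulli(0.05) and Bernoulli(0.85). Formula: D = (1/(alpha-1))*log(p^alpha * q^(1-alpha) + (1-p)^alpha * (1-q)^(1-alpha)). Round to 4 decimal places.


Renyi divergence of order alpha between Bernoulli distributions:
D = (1/(alpha-1))*log(p^alpha * q^(1-alpha) + (1-p)^alpha * (1-q)^(1-alpha)).
alpha = 4, p = 0.05, q = 0.85.
p^alpha * q^(1-alpha) = 0.05^4 * 0.85^-3 = 1e-05.
(1-p)^alpha * (1-q)^(1-alpha) = 0.95^4 * 0.15^-3 = 241.335185.
sum = 1e-05 + 241.335185 = 241.335195.
D = (1/3)*log(241.335195) = 1.8287

1.8287


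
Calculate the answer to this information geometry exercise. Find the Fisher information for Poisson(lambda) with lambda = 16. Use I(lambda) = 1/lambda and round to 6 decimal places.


Fisher information for Poisson: I(lambda) = 1/lambda.
lambda = 16.
I(lambda) = 1/16 = 0.062500

0.062500


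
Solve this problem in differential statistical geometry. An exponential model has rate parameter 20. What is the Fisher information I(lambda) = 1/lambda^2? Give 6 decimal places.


Fisher information for exponential: I(lambda) = 1/lambda^2.
lambda = 20, lambda^2 = 400.
I = 1/400 = 0.002500

0.002500


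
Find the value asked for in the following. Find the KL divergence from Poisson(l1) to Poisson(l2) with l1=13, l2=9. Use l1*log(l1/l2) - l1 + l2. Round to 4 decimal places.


KL divergence for Poisson:
KL = l1*log(l1/l2) - l1 + l2.
l1 = 13, l2 = 9.
log(13/9) = 0.367725.
l1*log(l1/l2) = 13 * 0.367725 = 4.780422.
KL = 4.780422 - 13 + 9 = 0.7804

0.7804


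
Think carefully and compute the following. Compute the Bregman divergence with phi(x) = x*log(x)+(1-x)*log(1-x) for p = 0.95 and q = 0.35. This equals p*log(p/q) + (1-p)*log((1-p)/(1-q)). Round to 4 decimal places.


Bregman divergence with negative entropy generator:
D = p*log(p/q) + (1-p)*log((1-p)/(1-q)).
p = 0.95, q = 0.35.
p*log(p/q) = 0.95*log(0.95/0.35) = 0.948602.
(1-p)*log((1-p)/(1-q)) = 0.05*log(0.05/0.65) = -0.128247.
D = 0.948602 + -0.128247 = 0.8204

0.8204


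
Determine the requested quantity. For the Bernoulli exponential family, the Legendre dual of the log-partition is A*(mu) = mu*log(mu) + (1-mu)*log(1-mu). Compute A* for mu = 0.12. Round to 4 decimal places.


Legendre transform for Bernoulli:
A*(mu) = mu*log(mu) + (1-mu)*log(1-mu).
mu = 0.12, 1-mu = 0.88.
mu*log(mu) = 0.12*log(0.12) = -0.254432.
(1-mu)*log(1-mu) = 0.88*log(0.88) = -0.112493.
A* = -0.254432 + -0.112493 = -0.3669

-0.3669


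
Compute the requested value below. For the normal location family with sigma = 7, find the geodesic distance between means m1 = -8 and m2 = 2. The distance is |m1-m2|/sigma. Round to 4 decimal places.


On the fixed-variance normal subfamily, geodesic distance = |m1-m2|/sigma.
|-8 - 2| = 10.
sigma = 7.
d = 10/7 = 1.4286

1.4286


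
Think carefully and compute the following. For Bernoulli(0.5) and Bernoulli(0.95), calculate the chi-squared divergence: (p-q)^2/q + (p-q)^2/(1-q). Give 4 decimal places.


Chi-squared divergence between Bernoulli distributions:
chi^2 = (p-q)^2/q + (p-q)^2/(1-q).
p = 0.5, q = 0.95, p-q = -0.45.
(p-q)^2 = 0.2025.
term1 = 0.2025/0.95 = 0.213158.
term2 = 0.2025/0.05 = 4.05.
chi^2 = 0.213158 + 4.05 = 4.2632

4.2632


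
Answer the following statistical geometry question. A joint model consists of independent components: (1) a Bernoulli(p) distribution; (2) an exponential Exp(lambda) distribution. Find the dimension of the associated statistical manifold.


The dimension of a statistical manifold equals the number of free
(independent) real parameters of the model. For a product of independent
blocks the parameter counts add.
- Bernoulli (p): 1.
- exponential (lambda): 1.
Total = 1 + 1 = 2.
Dimension = 2

2


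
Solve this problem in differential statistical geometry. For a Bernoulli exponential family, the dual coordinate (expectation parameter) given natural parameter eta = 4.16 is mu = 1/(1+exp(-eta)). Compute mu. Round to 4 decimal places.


Dual coordinate (expectation parameter) for Bernoulli:
mu = 1/(1+exp(-eta)).
eta = 4.16.
exp(-eta) = exp(-4.16) = 0.015608.
mu = 1/(1+0.015608) = 0.9846

0.9846


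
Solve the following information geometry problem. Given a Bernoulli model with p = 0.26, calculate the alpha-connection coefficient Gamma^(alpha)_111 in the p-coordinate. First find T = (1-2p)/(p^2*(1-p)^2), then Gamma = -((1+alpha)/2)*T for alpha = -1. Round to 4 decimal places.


Skewness (Amari-Chentsov) tensor: T = (1-2p)/(p^2*(1-p)^2).
p = 0.26, 1-2p = 0.48, p^2 = 0.0676, (1-p)^2 = 0.5476.
T = 0.48/(0.0676 * 0.5476) = 12.966749.
In the p-coordinate, Gamma^(alpha) = Gamma^(0) - (alpha/2)*T with Gamma^(0) = (1/2)*g'(p) = -T/2,
so Gamma^(alpha) = -((1+alpha)/2)*T.
alpha = -1, -(1+alpha)/2 = 0.0.
Gamma = 0.0 * 12.966749 = 0.0000

0.0000


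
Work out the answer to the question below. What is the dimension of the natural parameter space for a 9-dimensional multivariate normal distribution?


Exponential family dimension calculation:
For 9-dim MVN: mean has 9 params, covariance has 9*10/2 = 45 unique entries.
Total dim = 9 + 45 = 54.

54


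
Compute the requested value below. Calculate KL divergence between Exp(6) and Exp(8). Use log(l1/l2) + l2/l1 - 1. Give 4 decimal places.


KL divergence for exponential family:
KL = log(l1/l2) + l2/l1 - 1.
log(6/8) = -0.287682.
8/6 = 1.333333.
KL = -0.287682 + 1.333333 - 1 = 0.0457

0.0457


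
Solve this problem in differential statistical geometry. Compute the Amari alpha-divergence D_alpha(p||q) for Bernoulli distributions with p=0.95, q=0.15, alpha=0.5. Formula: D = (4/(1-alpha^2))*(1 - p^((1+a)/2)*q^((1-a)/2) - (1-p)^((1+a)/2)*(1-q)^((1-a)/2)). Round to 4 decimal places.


Amari alpha-divergence:
D = (4/(1-alpha^2))*(1 - p^((1+a)/2)*q^((1-a)/2) - (1-p)^((1+a)/2)*(1-q)^((1-a)/2)).
alpha = 0.5, p = 0.95, q = 0.15.
e1 = (1+alpha)/2 = 0.75, e2 = (1-alpha)/2 = 0.25.
t1 = p^e1 * q^e2 = 0.95^0.75 * 0.15^0.25 = 0.598847.
t2 = (1-p)^e1 * (1-q)^e2 = 0.05^0.75 * 0.85^0.25 = 0.101527.
4/(1-alpha^2) = 5.333333.
D = 5.333333*(1 - 0.598847 - 0.101527) = 1.5980

1.5980


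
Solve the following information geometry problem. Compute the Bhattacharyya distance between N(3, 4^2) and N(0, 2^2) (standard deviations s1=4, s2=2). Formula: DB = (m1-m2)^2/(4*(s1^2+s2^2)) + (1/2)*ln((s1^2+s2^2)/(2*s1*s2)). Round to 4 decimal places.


Bhattacharyya distance between two Gaussians:
DB = (m1-m2)^2/(4*(s1^2+s2^2)) + (1/2)*ln((s1^2+s2^2)/(2*s1*s2)).
(m1-m2)^2 = (3)^2 = 9.
s1^2+s2^2 = 16 + 4 = 20.
term1 = 9/80 = 0.1125.
term2 = 0.5*ln(20/16.0) = 0.111572.
DB = 0.1125 + 0.111572 = 0.2241

0.2241


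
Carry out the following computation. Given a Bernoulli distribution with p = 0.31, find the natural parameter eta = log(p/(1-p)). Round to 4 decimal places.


Natural parameter for Bernoulli: eta = log(p/(1-p)).
p = 0.31, 1-p = 0.69.
p/(1-p) = 0.449275.
eta = log(0.449275) = -0.8001

-0.8001


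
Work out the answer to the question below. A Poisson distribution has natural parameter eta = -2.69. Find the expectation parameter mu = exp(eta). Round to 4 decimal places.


Expectation parameter for Poisson exponential family:
mu = exp(eta).
eta = -2.69.
mu = exp(-2.69) = 0.0679

0.0679


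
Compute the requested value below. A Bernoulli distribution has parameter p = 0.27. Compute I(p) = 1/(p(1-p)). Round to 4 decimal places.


For Bernoulli(p), Fisher information is I(p) = 1/(p*(1-p)).
p = 0.27, 1-p = 0.73.
p*(1-p) = 0.1971.
I(p) = 1/0.1971 = 5.0736

5.0736


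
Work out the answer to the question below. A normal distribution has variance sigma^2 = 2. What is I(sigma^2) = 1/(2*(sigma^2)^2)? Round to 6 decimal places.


Fisher information for variance: I(sigma^2) = 1/(2*sigma^4).
sigma^2 = 2, so sigma^4 = 4.
I = 1/(2*4) = 1/8 = 0.125000

0.125000


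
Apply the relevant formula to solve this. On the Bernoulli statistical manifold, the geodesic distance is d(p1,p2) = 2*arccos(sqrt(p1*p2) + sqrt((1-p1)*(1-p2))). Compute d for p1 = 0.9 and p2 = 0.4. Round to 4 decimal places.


Geodesic distance on Bernoulli manifold:
d(p1,p2) = 2*arccos(sqrt(p1*p2) + sqrt((1-p1)*(1-p2))).
sqrt(p1*p2) = sqrt(0.9*0.4) = 0.6.
sqrt((1-p1)*(1-p2)) = sqrt(0.1*0.6) = 0.244949.
arg = 0.6 + 0.244949 = 0.844949.
d = 2*arccos(0.844949) = 1.1287

1.1287


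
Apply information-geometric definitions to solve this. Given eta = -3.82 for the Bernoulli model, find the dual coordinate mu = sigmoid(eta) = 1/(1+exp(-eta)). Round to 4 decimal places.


Dual coordinate (expectation parameter) for Bernoulli:
mu = 1/(1+exp(-eta)).
eta = -3.82.
exp(-eta) = exp(3.82) = 45.604208.
mu = 1/(1+45.604208) = 0.0215

0.0215


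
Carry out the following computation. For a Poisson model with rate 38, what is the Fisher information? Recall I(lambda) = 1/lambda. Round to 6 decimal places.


Fisher information for Poisson: I(lambda) = 1/lambda.
lambda = 38.
I(lambda) = 1/38 = 0.026316

0.026316


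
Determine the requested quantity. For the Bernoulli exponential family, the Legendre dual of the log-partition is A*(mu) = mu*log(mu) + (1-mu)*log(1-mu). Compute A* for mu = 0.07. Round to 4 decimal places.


Legendre transform for Bernoulli:
A*(mu) = mu*log(mu) + (1-mu)*log(1-mu).
mu = 0.07, 1-mu = 0.93.
mu*log(mu) = 0.07*log(0.07) = -0.186148.
(1-mu)*log(1-mu) = 0.93*log(0.93) = -0.067491.
A* = -0.186148 + -0.067491 = -0.2536

-0.2536


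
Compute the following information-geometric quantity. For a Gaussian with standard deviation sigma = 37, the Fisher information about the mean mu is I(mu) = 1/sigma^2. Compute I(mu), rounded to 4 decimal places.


The Fisher information for the mean of a normal distribution is I(mu) = 1/sigma^2.
sigma = 37, so sigma^2 = 1369.
I(mu) = 1/1369 = 0.0007

0.0007


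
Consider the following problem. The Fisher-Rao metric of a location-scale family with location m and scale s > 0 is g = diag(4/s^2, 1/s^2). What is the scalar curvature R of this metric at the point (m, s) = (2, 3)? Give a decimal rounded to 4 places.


The metric has the form g = (A dm^2 + B ds^2)/s^2 with A = 4, B = 1.
Substitute u = sqrt(A/B)*m: g = B*(du^2 + ds^2)/s^2, i.e. B times the
Poincare upper half-plane metric, which has constant Gaussian curvature -1.
Scaling a 2D metric by a constant c divides the Gaussian curvature by c,
so K = -1/B = -1/(1) = -1.0000 everywhere (the point (m, s) = (2, 3) is irrelevant:
the curvature is constant).
Scalar curvature in dimension 2: R = 2K = -2/(1) = -2.0000.

-2.0000


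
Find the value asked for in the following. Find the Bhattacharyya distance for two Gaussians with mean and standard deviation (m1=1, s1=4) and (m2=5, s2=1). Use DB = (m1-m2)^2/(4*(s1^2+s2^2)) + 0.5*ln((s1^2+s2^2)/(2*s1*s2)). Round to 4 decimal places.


Bhattacharyya distance between two Gaussians:
DB = (m1-m2)^2/(4*(s1^2+s2^2)) + (1/2)*ln((s1^2+s2^2)/(2*s1*s2)).
(m1-m2)^2 = (-4)^2 = 16.
s1^2+s2^2 = 16 + 1 = 17.
term1 = 16/68 = 0.235294.
term2 = 0.5*ln(17/8.0) = 0.376886.
DB = 0.235294 + 0.376886 = 0.6122

0.6122


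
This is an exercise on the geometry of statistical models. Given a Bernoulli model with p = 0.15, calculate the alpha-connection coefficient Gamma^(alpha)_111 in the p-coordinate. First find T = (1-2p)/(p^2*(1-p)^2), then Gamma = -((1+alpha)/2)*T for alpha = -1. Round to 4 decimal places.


Skewness (Amari-Chentsov) tensor: T = (1-2p)/(p^2*(1-p)^2).
p = 0.15, 1-2p = 0.7, p^2 = 0.0225, (1-p)^2 = 0.7225.
T = 0.7/(0.0225 * 0.7225) = 43.060361.
In the p-coordinate, Gamma^(alpha) = Gamma^(0) - (alpha/2)*T with Gamma^(0) = (1/2)*g'(p) = -T/2,
so Gamma^(alpha) = -((1+alpha)/2)*T.
alpha = -1, -(1+alpha)/2 = 0.0.
Gamma = 0.0 * 43.060361 = 0.0000

0.0000


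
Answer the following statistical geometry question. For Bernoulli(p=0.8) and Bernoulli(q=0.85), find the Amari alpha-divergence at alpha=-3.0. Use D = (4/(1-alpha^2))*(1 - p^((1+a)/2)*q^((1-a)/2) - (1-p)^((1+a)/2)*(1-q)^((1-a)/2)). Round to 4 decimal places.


Amari alpha-divergence:
D = (4/(1-alpha^2))*(1 - p^((1+a)/2)*q^((1-a)/2) - (1-p)^((1+a)/2)*(1-q)^((1-a)/2)).
alpha = -3.0, p = 0.8, q = 0.85.
e1 = (1+alpha)/2 = -1.0, e2 = (1-alpha)/2 = 2.0.
t1 = p^e1 * q^e2 = 0.8^-1.0 * 0.85^2.0 = 0.903125.
t2 = (1-p)^e1 * (1-q)^e2 = 0.2^-1.0 * 0.15^2.0 = 0.1125.
4/(1-alpha^2) = -0.5.
D = -0.5*(1 - 0.903125 - 0.1125) = 0.0078

0.0078


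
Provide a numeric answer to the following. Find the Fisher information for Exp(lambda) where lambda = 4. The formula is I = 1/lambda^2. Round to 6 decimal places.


Fisher information for exponential: I(lambda) = 1/lambda^2.
lambda = 4, lambda^2 = 16.
I = 1/16 = 0.062500

0.062500


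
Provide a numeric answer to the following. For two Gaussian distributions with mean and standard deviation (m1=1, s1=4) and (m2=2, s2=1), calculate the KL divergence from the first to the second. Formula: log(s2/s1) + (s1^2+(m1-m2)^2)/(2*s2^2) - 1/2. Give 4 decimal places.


KL divergence between normal distributions:
KL = log(s2/s1) + (s1^2 + (m1-m2)^2)/(2*s2^2) - 1/2.
log(1/4) = -1.386294.
(4^2 + (1-2)^2)/(2*1^2) = (16 + 1)/2 = 8.5.
KL = -1.386294 + 8.5 - 0.5 = 6.6137

6.6137


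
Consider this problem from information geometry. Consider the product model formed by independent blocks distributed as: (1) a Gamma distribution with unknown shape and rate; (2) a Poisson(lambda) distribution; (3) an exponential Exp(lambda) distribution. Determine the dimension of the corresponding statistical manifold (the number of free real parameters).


The dimension of a statistical manifold equals the number of free
(independent) real parameters of the model. For a product of independent
blocks the parameter counts add.
- Gamma (shape, rate): 2.
- Poisson (lambda): 1.
- exponential (lambda): 1.
Total = 2 + 1 + 1 = 4.
Dimension = 4

4


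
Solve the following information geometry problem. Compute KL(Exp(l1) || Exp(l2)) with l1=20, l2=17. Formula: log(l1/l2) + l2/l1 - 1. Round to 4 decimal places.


KL divergence for exponential family:
KL = log(l1/l2) + l2/l1 - 1.
log(20/17) = 0.162519.
17/20 = 0.85.
KL = 0.162519 + 0.85 - 1 = 0.0125

0.0125


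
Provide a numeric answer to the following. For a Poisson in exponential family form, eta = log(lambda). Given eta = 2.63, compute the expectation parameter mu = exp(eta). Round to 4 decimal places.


Expectation parameter for Poisson exponential family:
mu = exp(eta).
eta = 2.63.
mu = exp(2.63) = 13.8738

13.8738


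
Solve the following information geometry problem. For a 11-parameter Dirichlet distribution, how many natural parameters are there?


Exponential family dimension calculation:
Dirichlet with 11 components has 11 natural parameters.

11


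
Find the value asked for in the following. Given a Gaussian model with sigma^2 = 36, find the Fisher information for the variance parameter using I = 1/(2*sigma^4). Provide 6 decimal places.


Fisher information for variance: I(sigma^2) = 1/(2*sigma^4).
sigma^2 = 36, so sigma^4 = 1296.
I = 1/(2*1296) = 1/2592 = 0.000386

0.000386


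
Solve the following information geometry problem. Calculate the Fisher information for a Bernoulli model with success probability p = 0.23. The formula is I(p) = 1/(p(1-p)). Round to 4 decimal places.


For Bernoulli(p), Fisher information is I(p) = 1/(p*(1-p)).
p = 0.23, 1-p = 0.77.
p*(1-p) = 0.1771.
I(p) = 1/0.1771 = 5.6465

5.6465


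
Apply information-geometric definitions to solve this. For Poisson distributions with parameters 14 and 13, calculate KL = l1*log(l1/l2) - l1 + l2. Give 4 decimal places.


KL divergence for Poisson:
KL = l1*log(l1/l2) - l1 + l2.
l1 = 14, l2 = 13.
log(14/13) = 0.074108.
l1*log(l1/l2) = 14 * 0.074108 = 1.037512.
KL = 1.037512 - 14 + 13 = 0.0375

0.0375


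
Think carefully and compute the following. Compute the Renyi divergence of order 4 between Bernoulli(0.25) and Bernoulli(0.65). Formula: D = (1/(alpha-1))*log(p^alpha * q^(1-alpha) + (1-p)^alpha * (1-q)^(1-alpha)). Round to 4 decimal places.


Renyi divergence of order alpha between Bernoulli distributions:
D = (1/(alpha-1))*log(p^alpha * q^(1-alpha) + (1-p)^alpha * (1-q)^(1-alpha)).
alpha = 4, p = 0.25, q = 0.65.
p^alpha * q^(1-alpha) = 0.25^4 * 0.65^-3 = 0.014224.
(1-p)^alpha * (1-q)^(1-alpha) = 0.75^4 * 0.35^-3 = 7.379738.
sum = 0.014224 + 7.379738 = 7.393962.
D = (1/3)*log(7.393962) = 0.6669

0.6669


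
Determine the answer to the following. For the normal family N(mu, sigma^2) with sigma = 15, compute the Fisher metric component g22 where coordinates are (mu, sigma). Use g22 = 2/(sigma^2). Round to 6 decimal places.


For the 2-parameter normal family, the Fisher metric has:
  g11 = 1/sigma^2, g22 = 2/sigma^2.
sigma = 15, sigma^2 = 225.
g22 = 0.008889

0.008889


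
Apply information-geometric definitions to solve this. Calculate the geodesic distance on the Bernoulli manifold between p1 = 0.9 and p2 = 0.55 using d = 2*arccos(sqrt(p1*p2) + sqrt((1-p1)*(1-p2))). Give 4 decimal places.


Geodesic distance on Bernoulli manifold:
d(p1,p2) = 2*arccos(sqrt(p1*p2) + sqrt((1-p1)*(1-p2))).
sqrt(p1*p2) = sqrt(0.9*0.55) = 0.703562.
sqrt((1-p1)*(1-p2)) = sqrt(0.1*0.45) = 0.212132.
arg = 0.703562 + 0.212132 = 0.915694.
d = 2*arccos(0.915694) = 0.8271

0.8271


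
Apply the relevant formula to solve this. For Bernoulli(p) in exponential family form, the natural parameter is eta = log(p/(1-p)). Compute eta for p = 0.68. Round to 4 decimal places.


Natural parameter for Bernoulli: eta = log(p/(1-p)).
p = 0.68, 1-p = 0.32.
p/(1-p) = 2.125.
eta = log(2.125) = 0.7538

0.7538


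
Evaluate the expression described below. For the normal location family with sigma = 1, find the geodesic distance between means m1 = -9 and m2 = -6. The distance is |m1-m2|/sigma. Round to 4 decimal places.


On the fixed-variance normal subfamily, geodesic distance = |m1-m2|/sigma.
|-9 - -6| = 3.
sigma = 1.
d = 3/1 = 3.0000

3.0000


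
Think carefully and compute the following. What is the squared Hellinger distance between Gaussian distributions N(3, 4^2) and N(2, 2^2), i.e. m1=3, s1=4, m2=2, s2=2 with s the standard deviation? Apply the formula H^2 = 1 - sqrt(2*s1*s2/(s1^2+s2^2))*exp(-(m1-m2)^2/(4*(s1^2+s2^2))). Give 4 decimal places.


Squared Hellinger distance for Gaussians:
H^2 = 1 - sqrt(2*s1*s2/(s1^2+s2^2)) * exp(-(m1-m2)^2/(4*(s1^2+s2^2))).
s1^2 = 16, s2^2 = 4, s1^2+s2^2 = 20.
sqrt(2*4*2/(20)) = 0.894427.
(m1-m2)^2 = (1)^2 = 1.
exp(-1/(4*20)) = exp(-0.0125) = 0.987578.
H^2 = 1 - 0.894427*0.987578 = 0.1167

0.1167


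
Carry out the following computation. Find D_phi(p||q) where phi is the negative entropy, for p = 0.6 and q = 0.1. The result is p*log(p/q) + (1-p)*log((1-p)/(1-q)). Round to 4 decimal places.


Bregman divergence with negative entropy generator:
D = p*log(p/q) + (1-p)*log((1-p)/(1-q)).
p = 0.6, q = 0.1.
p*log(p/q) = 0.6*log(0.6/0.1) = 1.075056.
(1-p)*log((1-p)/(1-q)) = 0.4*log(0.4/0.9) = -0.324372.
D = 1.075056 + -0.324372 = 0.7507

0.7507


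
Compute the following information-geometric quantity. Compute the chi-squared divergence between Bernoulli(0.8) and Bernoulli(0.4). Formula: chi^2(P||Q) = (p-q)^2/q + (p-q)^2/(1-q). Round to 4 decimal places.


Chi-squared divergence between Bernoulli distributions:
chi^2 = (p-q)^2/q + (p-q)^2/(1-q).
p = 0.8, q = 0.4, p-q = 0.4.
(p-q)^2 = 0.16.
term1 = 0.16/0.4 = 0.4.
term2 = 0.16/0.6 = 0.266667.
chi^2 = 0.4 + 0.266667 = 0.6667

0.6667


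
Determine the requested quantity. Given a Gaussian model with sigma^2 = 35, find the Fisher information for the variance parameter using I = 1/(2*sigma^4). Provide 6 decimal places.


Fisher information for variance: I(sigma^2) = 1/(2*sigma^4).
sigma^2 = 35, so sigma^4 = 1225.
I = 1/(2*1225) = 1/2450 = 0.000408

0.000408


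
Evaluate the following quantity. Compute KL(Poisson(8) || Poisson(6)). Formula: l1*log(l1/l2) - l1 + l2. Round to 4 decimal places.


KL divergence for Poisson:
KL = l1*log(l1/l2) - l1 + l2.
l1 = 8, l2 = 6.
log(8/6) = 0.287682.
l1*log(l1/l2) = 8 * 0.287682 = 2.301457.
KL = 2.301457 - 8 + 6 = 0.3015

0.3015


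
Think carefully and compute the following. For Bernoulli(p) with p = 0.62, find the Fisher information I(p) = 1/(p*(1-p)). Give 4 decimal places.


For Bernoulli(p), Fisher information is I(p) = 1/(p*(1-p)).
p = 0.62, 1-p = 0.38.
p*(1-p) = 0.2356.
I(p) = 1/0.2356 = 4.2445

4.2445


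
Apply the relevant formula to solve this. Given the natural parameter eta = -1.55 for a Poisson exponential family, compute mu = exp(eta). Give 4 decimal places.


Expectation parameter for Poisson exponential family:
mu = exp(eta).
eta = -1.55.
mu = exp(-1.55) = 0.2122

0.2122


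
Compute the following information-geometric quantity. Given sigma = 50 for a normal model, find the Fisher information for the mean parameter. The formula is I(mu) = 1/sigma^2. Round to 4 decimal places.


The Fisher information for the mean of a normal distribution is I(mu) = 1/sigma^2.
sigma = 50, so sigma^2 = 2500.
I(mu) = 1/2500 = 0.0004

0.0004


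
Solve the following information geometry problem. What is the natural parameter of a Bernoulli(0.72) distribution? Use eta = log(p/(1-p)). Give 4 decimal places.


Natural parameter for Bernoulli: eta = log(p/(1-p)).
p = 0.72, 1-p = 0.28.
p/(1-p) = 2.571429.
eta = log(2.571429) = 0.9445

0.9445


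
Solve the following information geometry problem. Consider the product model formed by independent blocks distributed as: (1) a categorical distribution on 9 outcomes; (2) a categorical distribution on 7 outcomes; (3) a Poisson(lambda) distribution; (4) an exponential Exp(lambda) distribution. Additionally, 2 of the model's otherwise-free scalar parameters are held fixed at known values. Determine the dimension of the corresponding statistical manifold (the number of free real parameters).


The dimension of a statistical manifold equals the number of free
(independent) real parameters of the model. For a product of independent
blocks the parameter counts add.
- categorical on 9 outcomes (probabilities sum to 1): 9-1 = 8.
- categorical on 7 outcomes (probabilities sum to 1): 7-1 = 6.
- Poisson (lambda): 1.
- exponential (lambda): 1.
Total = 8 + 6 + 1 + 1 = 16.
2 parameter(s) fixed at known values: 16 - 2 = 14.
Dimension = 14

14


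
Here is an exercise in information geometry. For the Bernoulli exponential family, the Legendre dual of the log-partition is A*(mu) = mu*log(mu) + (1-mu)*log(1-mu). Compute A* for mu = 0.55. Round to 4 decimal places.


Legendre transform for Bernoulli:
A*(mu) = mu*log(mu) + (1-mu)*log(1-mu).
mu = 0.55, 1-mu = 0.45.
mu*log(mu) = 0.55*log(0.55) = -0.32881.
(1-mu)*log(1-mu) = 0.45*log(0.45) = -0.359328.
A* = -0.32881 + -0.359328 = -0.6881

-0.6881


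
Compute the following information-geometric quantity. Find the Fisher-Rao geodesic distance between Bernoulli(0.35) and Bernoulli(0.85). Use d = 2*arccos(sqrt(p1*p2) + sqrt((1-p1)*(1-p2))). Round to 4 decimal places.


Geodesic distance on Bernoulli manifold:
d(p1,p2) = 2*arccos(sqrt(p1*p2) + sqrt((1-p1)*(1-p2))).
sqrt(p1*p2) = sqrt(0.35*0.85) = 0.545436.
sqrt((1-p1)*(1-p2)) = sqrt(0.65*0.15) = 0.31225.
arg = 0.545436 + 0.31225 = 0.857686.
d = 2*arccos(0.857686) = 1.0801

1.0801


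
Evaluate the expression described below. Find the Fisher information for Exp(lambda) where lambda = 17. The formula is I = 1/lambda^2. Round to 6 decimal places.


Fisher information for exponential: I(lambda) = 1/lambda^2.
lambda = 17, lambda^2 = 289.
I = 1/289 = 0.003460

0.003460


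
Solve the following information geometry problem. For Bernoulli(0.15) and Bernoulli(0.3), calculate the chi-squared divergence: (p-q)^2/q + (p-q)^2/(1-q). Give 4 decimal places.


Chi-squared divergence between Bernoulli distributions:
chi^2 = (p-q)^2/q + (p-q)^2/(1-q).
p = 0.15, q = 0.3, p-q = -0.15.
(p-q)^2 = 0.0225.
term1 = 0.0225/0.3 = 0.075.
term2 = 0.0225/0.7 = 0.032143.
chi^2 = 0.075 + 0.032143 = 0.1071

0.1071


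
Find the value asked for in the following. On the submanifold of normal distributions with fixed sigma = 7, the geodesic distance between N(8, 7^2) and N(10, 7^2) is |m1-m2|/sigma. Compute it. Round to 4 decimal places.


On the fixed-variance normal subfamily, geodesic distance = |m1-m2|/sigma.
|8 - 10| = 2.
sigma = 7.
d = 2/7 = 0.2857

0.2857


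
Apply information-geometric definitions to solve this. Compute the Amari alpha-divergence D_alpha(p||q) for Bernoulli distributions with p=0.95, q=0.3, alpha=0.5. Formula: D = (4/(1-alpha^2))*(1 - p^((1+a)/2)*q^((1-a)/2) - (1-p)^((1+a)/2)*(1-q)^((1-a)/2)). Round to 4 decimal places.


Amari alpha-divergence:
D = (4/(1-alpha^2))*(1 - p^((1+a)/2)*q^((1-a)/2) - (1-p)^((1+a)/2)*(1-q)^((1-a)/2)).
alpha = 0.5, p = 0.95, q = 0.3.
e1 = (1+alpha)/2 = 0.75, e2 = (1-alpha)/2 = 0.25.
t1 = p^e1 * q^e2 = 0.95^0.75 * 0.3^0.25 = 0.712153.
t2 = (1-p)^e1 * (1-q)^e2 = 0.05^0.75 * 0.7^0.25 = 0.096717.
4/(1-alpha^2) = 5.333333.
D = 5.333333*(1 - 0.712153 - 0.096717) = 1.0194

1.0194


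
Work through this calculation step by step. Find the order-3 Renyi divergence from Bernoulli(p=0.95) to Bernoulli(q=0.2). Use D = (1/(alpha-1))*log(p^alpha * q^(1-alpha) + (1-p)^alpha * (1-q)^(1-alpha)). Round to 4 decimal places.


Renyi divergence of order alpha between Bernoulli distributions:
D = (1/(alpha-1))*log(p^alpha * q^(1-alpha) + (1-p)^alpha * (1-q)^(1-alpha)).
alpha = 3, p = 0.95, q = 0.2.
p^alpha * q^(1-alpha) = 0.95^3 * 0.2^-2 = 21.434375.
(1-p)^alpha * (1-q)^(1-alpha) = 0.05^3 * 0.8^-2 = 0.000195.
sum = 21.434375 + 0.000195 = 21.43457.
D = (1/2)*log(21.43457) = 1.5325

1.5325


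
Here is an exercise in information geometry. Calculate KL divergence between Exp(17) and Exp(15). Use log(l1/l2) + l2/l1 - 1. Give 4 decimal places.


KL divergence for exponential family:
KL = log(l1/l2) + l2/l1 - 1.
log(17/15) = 0.125163.
15/17 = 0.882353.
KL = 0.125163 + 0.882353 - 1 = 0.0075

0.0075


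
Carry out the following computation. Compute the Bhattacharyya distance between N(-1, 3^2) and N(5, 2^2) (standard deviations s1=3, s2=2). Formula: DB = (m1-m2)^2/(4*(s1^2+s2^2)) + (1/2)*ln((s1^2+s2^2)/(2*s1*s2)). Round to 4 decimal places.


Bhattacharyya distance between two Gaussians:
DB = (m1-m2)^2/(4*(s1^2+s2^2)) + (1/2)*ln((s1^2+s2^2)/(2*s1*s2)).
(m1-m2)^2 = (-6)^2 = 36.
s1^2+s2^2 = 9 + 4 = 13.
term1 = 36/52 = 0.692308.
term2 = 0.5*ln(13/12.0) = 0.040021.
DB = 0.692308 + 0.040021 = 0.7323

0.7323


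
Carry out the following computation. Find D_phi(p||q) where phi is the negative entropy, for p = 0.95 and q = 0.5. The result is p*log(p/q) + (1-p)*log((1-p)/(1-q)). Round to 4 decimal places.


Bregman divergence with negative entropy generator:
D = p*log(p/q) + (1-p)*log((1-p)/(1-q)).
p = 0.95, q = 0.5.
p*log(p/q) = 0.95*log(0.95/0.5) = 0.609761.
(1-p)*log((1-p)/(1-q)) = 0.05*log(0.05/0.5) = -0.115129.
D = 0.609761 + -0.115129 = 0.4946

0.4946


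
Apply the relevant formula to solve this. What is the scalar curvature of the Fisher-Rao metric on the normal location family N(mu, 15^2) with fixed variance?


This family has a single free parameter, so its statistical manifold
is 1-dimensional. The Riemann curvature tensor of any 1-dimensional
Riemannian manifold vanishes identically, so R = 0.

0


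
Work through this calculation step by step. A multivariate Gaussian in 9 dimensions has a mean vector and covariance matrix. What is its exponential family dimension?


Exponential family dimension calculation:
For 9-dim MVN: mean has 9 params, covariance has 9*10/2 = 45 unique entries.
Total dim = 9 + 45 = 54.

54


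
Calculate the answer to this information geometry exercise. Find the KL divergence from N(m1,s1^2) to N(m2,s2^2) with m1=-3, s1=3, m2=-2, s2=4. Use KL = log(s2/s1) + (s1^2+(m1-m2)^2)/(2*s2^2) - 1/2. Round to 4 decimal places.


KL divergence between normal distributions:
KL = log(s2/s1) + (s1^2 + (m1-m2)^2)/(2*s2^2) - 1/2.
log(4/3) = 0.287682.
(3^2 + (-3--2)^2)/(2*4^2) = (9 + 1)/32 = 0.3125.
KL = 0.287682 + 0.3125 - 0.5 = 0.1002

0.1002
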